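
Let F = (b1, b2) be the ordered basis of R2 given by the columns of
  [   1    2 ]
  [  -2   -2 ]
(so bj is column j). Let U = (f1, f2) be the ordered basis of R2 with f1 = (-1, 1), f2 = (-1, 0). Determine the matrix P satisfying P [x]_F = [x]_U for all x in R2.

Column j of P is [bj]_U, since P maps F-coordinates to U-coordinates.
Expressing b1 in U: b1 = -2f1 + f2, so column 1 of P is (-2, 1).
Doing the same for each bj gives P = [[-2, -2], [1, 0]].

[[-2, -2], [1, 0]]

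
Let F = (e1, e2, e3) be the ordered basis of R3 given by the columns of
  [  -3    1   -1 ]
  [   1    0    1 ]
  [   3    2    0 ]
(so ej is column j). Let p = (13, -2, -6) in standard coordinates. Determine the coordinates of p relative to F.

(-4, 3, 2)

We seek scalars with c_1 e1 + ... + c_3 e3 = p; equivalently solve M c = p where the columns of M are e1, ..., e3.
Row-reducing the augmented matrix [M | p] gives c = (-4, 3, 2).
Check: -4e1 + 3e2 + 2e3 = (13, -2, -6).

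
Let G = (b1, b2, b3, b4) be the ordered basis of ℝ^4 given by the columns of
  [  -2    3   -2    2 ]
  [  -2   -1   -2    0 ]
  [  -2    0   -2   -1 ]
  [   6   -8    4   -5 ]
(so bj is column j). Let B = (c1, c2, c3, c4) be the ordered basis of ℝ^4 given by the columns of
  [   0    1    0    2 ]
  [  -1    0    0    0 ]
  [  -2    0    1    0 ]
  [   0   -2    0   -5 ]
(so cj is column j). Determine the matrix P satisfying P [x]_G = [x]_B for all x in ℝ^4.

Take x = bj: its G-coordinates are the j-th standard unit vector, so P e_j — column j of P — equals [bj]_B.
b1 = 2c1 + 2c2 + 2c3 - 2c4, giving column 1 = <2, 2, 2, -2>; repeating for each j gives P = [[2, 1, 2, 0], [2, -1, -2, 0], [2, 2, 2, -1], [-2, 2, 0, 1]].

[[2, 1, 2, 0], [2, -1, -2, 0], [2, 2, 2, -1], [-2, 2, 0, 1]]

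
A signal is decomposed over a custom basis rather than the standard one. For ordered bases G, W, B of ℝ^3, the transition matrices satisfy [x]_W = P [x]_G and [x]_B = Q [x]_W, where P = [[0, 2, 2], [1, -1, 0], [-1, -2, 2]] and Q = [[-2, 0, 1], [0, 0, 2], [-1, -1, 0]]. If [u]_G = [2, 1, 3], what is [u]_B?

Composing the changes, [u]_B = Q P [u]_G.
Q P = [[-1, -6, -2], [-2, -4, 4], [-1, -1, -2]]; applying this to [2, 1, 3] gives [-14, 4, -9].

[-14, 4, -9]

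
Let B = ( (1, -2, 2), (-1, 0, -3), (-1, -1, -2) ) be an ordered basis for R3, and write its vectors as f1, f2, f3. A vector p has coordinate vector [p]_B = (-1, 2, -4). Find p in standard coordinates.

(1, 6, 0)

p = M [p]_B, where M has columns f1, ..., f3.
Carrying out the matrix-vector product, p = (1, 6, 0).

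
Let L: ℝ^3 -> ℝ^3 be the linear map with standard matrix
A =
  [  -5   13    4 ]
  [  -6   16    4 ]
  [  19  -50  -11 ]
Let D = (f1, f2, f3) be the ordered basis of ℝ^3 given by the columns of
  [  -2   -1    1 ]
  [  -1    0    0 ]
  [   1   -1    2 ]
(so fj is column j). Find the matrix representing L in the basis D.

[[0, -2, -2], [-1, 0, 1], [0, -3, 0]]

Let P have columns f1, ..., f3. Then [L]_D = P^(-1) A P.
Here det P = -1, so P^(-1) is integer; computing A P first and then P^(-1)(A P) gives [[0, -2, -2], [-1, 0, 1], [0, -3, 0]].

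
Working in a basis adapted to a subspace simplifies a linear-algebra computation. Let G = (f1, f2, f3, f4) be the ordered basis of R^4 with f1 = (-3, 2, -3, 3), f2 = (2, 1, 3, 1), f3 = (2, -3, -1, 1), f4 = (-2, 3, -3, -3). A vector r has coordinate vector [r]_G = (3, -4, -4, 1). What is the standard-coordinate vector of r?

(-27, 17, -20, -2)

The coordinates say r = 3f1 - 4f2 - 4f3 + f4; adding the scaled basis vectors gives (-27, 17, -20, -2).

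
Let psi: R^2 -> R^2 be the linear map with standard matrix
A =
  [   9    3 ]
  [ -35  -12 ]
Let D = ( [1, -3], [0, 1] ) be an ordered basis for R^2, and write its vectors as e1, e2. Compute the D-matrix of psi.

Let P have columns e1, e2. Then [psi]_D = P^(-1) A P.
Here det P = 1, so P^(-1) is integer; computing A P first and then P^(-1)(A P) gives [[0, 3], [1, -3]].

[[0, 3], [1, -3]]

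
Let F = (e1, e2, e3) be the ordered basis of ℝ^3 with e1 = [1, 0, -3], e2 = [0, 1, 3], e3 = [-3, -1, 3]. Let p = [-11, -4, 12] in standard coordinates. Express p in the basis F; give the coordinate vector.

[-2, -1, 3]

[p]_F is the unique c with M c = p, where M has columns e1, ..., e3.
Row-reducing the augmented matrix [M | p] gives c = (-2, -1, 3).
Check: -2e1 - e2 + 3e3 = [-11, -4, 12].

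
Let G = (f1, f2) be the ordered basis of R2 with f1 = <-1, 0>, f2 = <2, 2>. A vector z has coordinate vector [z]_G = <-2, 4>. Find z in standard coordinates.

<10, 8>

By definition z = -2f1 + 4f2.
Summing componentwise gives <10, 8>.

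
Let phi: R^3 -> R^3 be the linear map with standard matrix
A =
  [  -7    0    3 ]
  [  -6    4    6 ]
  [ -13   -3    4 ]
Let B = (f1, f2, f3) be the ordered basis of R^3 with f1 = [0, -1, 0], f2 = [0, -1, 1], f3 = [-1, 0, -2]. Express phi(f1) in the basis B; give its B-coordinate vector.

Column 1 of [phi]_B is the B-coordinate vector of phi(f1).
In standard coordinates phi(f1) = A f1 = [0, -4, 3].
Converting to B: [0, -4, 3] = f1 + 3f2 + 0·f3, so the coordinate vector is [1, 3, 0].

[1, 3, 0]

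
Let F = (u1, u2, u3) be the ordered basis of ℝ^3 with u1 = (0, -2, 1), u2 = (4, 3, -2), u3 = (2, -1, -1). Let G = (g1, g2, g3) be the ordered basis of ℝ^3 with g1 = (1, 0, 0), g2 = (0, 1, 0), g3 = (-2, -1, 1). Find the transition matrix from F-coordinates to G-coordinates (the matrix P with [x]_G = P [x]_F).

[[2, 0, 0], [-1, 1, -2], [1, -2, -1]]

Column j of P is [uj]_G, since P maps F-coordinates to G-coordinates.
Expressing u1 in G: u1 = 2g1 - g2 + g3, so column 1 of P is (2, -1, 1).
Doing the same for each uj gives P = [[2, 0, 0], [-1, 1, -2], [1, -2, -1]].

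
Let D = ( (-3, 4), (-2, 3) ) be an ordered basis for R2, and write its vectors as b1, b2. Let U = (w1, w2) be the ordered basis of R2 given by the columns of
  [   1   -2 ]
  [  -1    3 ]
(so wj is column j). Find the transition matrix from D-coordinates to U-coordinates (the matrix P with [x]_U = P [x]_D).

Let M have columns bj and N have columns wj. Then for every x, N [x]_U = x = M [x]_D, so P = N^(-1) M.
Since det N = 1, N^(-1) has integer entries; multiplying gives P = [[-1, 0], [1, 1]].

[[-1, 0], [1, 1]]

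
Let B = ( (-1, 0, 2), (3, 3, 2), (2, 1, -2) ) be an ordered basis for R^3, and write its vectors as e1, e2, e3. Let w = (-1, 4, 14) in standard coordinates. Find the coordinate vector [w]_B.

(3, 2, -2)

[w]_B is the unique c with M c = w, where M has columns e1, ..., e3.
Gaussian elimination on [M | w] yields c = (3, 2, -2).
Check: 3e1 + 2e2 - 2e3 = (-1, 4, 14).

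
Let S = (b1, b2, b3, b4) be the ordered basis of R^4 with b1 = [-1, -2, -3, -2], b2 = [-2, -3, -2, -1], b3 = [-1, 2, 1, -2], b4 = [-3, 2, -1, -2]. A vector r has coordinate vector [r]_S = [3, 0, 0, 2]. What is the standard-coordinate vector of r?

[-9, -2, -11, -10]

r = M [r]_S, where M has columns b1, ..., b4.
Carrying out the matrix-vector product, r = [-9, -2, -11, -10].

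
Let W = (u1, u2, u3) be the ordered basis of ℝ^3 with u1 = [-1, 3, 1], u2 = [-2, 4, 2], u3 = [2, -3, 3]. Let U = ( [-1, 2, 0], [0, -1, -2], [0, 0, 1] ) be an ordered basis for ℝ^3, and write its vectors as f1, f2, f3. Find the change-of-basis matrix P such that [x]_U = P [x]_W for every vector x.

Take x = uj: its W-coordinates are the j-th standard unit vector, so P e_j — column j of P — equals [uj]_U.
u1 = f1 - f2 - f3, giving column 1 = [1, -1, -1]; repeating for each j gives P = [[1, 2, -2], [-1, 0, -1], [-1, 2, 1]].

[[1, 2, -2], [-1, 0, -1], [-1, 2, 1]]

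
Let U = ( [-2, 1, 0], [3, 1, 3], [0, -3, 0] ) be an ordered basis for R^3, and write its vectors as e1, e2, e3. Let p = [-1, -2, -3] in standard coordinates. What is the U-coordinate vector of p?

[-1, -1, 0]

Write p = c_1 e1 + ... + c_3 e3 and solve for the c_i.
Solving this 3x3 system gives c = (-1, -1, 0).
Check: -e1 - e2 + 0·e3 = [-1, -2, -3].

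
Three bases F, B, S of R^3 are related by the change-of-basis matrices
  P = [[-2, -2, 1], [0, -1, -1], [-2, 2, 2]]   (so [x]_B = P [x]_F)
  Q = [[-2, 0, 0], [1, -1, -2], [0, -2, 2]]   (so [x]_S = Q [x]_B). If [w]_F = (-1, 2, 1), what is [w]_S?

First [w]_B = P [w]_F = (-1, -3, 8).
Then [w]_S = Q [w]_B = (2, -14, 22).

(2, -14, 22)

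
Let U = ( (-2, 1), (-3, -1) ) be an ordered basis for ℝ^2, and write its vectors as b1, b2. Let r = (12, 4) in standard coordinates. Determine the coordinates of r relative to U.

[r]_U is the unique c with M c = r, where M has columns b1, b2.
System: -2c_1 - 3c_2 = 12, c_1 - c_2 = 4; solving gives c_1 = 0, c_2 = -4.
Check: 0·b1 - 4b2 = (12, 4).

(0, -4)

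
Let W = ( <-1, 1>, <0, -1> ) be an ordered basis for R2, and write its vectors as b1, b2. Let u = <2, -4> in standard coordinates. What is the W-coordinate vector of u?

<-2, 2>

[u]_W is the unique c with M c = u, where M has columns b1, b2.
System: -c_1 + 0c_2 = 2, c_1 - c_2 = -4; solving gives c_1 = -2, c_2 = 2.
Check: -2b1 + 2b2 = <2, -4>.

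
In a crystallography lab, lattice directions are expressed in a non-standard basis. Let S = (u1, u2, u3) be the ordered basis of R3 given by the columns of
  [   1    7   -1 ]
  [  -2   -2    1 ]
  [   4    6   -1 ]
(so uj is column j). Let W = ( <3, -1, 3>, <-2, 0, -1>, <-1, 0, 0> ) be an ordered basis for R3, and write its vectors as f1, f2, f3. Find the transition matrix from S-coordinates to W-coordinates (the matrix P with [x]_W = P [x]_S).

[[2, 2, -1], [2, 0, -2], [1, -1, 2]]

Take x = uj: its S-coordinates are the j-th standard unit vector, so P e_j — column j of P — equals [uj]_W.
u1 = 2f1 + 2f2 + f3, giving column 1 = <2, 2, 1>; repeating for each j gives P = [[2, 2, -1], [2, 0, -2], [1, -1, 2]].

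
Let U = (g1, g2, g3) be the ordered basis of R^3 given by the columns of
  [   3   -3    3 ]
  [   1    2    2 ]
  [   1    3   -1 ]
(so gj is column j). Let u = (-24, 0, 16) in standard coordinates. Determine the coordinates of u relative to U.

Write u = c_1 g1 + ... + c_3 g3 and solve for the c_i.
Gaussian elimination on [M | u] yields c = (0, 4, -4).
Check: 0·g1 + 4g2 - 4g3 = (-24, 0, 16).

(0, 4, -4)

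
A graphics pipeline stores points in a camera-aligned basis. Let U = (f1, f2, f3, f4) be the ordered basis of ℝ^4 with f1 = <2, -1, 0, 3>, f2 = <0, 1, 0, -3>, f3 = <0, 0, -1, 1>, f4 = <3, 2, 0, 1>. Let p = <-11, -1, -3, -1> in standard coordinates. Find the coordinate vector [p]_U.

<-4, -3, 3, -1>

[p]_U is the unique c with M c = p, where M has columns f1, ..., f4.
Solving this 4x4 system gives c = (-4, -3, 3, -1).
Check: -4f1 - 3f2 + 3f3 - f4 = <-11, -1, -3, -1>.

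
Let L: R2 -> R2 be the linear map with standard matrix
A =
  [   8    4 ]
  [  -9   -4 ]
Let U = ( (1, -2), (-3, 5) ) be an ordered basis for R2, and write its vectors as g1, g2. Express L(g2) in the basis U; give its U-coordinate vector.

(-1, 1)

Column 2 of [L]_U is the U-coordinate vector of L(g2).
In standard coordinates L(g2) = A g2 = (-4, 7).
Converting to U: (-4, 7) = -g1 + g2, so the coordinate vector is (-1, 1).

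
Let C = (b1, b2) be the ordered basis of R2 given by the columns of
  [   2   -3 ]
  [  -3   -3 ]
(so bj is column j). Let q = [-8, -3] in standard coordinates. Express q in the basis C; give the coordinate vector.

Write q = c_1 b1 + c_2 b2 and solve for the c_i.
System: 2c_1 - 3c_2 = -8, -3c_1 - 3c_2 = -3; solving gives c_1 = -1, c_2 = 2.
Check: -b1 + 2b2 = [-8, -3].

[-1, 2]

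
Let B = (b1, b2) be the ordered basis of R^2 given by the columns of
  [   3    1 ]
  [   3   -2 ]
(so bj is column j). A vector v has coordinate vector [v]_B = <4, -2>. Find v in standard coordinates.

<10, 16>

By definition v = 4b1 - 2b2.
Summing componentwise gives <10, 16>.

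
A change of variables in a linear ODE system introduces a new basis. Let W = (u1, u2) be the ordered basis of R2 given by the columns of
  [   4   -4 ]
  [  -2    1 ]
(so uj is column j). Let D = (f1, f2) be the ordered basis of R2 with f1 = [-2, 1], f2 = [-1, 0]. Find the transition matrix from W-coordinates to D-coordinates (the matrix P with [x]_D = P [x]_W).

[[-2, 1], [0, 2]]

Column j of P is [uj]_D, since P maps W-coordinates to D-coordinates.
Expressing u1 in D: u1 = -2f1 + 0·f2, so column 1 of P is [-2, 0].
Doing the same for each uj gives P = [[-2, 1], [0, 2]].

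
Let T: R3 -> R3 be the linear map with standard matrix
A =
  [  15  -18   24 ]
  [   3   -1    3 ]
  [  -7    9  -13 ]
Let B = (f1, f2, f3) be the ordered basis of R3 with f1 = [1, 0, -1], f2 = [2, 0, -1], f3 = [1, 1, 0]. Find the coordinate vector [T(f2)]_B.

Compute T(f2) = A f2 = [6, 3, -1] in standard coordinates.
Then write this in B-coordinates: solve for y in y_1 f1 + ... + y_3 f3 = [6, 3, -1].
This gives y = [-1, 2, 3], which is column 2 of [T]_B.

[-1, 2, 3]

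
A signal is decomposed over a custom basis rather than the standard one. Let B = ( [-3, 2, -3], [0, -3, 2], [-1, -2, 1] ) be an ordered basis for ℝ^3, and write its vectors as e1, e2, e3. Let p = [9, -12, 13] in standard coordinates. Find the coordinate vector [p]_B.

[p]_B is the unique c with M c = p, where M has columns e1, ..., e3.
Row-reducing the augmented matrix [M | p] gives c = (-3, 2, 0).
Check: -3e1 + 2e2 + 0·e3 = [9, -12, 13].

[-3, 2, 0]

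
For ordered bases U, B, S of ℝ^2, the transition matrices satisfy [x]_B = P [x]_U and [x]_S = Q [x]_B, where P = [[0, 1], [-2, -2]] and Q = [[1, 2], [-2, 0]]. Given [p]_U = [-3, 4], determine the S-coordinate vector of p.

Apply P to get B-coordinates [4, -2], then Q to get S-coordinates.
The result is [p]_S = [0, -8].

[0, -8]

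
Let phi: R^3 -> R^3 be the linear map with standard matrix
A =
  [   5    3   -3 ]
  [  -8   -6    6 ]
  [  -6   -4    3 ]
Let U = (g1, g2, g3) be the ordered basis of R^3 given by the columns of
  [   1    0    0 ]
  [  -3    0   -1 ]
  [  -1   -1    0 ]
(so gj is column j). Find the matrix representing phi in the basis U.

[[-1, 3, -3], [-2, 0, -1], [-1, -3, 3]]

With P the matrix whose columns are g1, ..., g3, [phi]_U = P^(-1) A P.
Column by column: phi(g1) = A g1 = <-1, 4, 3>; its U-coordinates <-1, -2, -1> give column 1.
Continuing for each basis vector yields [phi]_U = [[-1, 3, -3], [-2, 0, -1], [-1, -3, 3]].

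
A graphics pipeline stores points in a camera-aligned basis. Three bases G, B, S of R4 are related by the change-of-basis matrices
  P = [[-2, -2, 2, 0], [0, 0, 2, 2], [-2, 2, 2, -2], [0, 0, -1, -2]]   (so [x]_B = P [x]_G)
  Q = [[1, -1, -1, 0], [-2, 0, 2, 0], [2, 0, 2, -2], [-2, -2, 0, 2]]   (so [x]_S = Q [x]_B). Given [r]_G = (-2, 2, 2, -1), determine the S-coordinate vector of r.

First [r]_B = P [r]_G = (4, 2, 14, 0).
Then [r]_S = Q [r]_B = (-12, 20, 36, -12).

(-12, 20, 36, -12)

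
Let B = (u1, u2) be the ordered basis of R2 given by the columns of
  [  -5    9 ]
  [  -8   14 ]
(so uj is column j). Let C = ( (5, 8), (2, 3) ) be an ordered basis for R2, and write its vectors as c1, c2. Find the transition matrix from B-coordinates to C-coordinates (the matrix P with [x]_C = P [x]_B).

[[-1, 1], [0, 2]]

Take x = uj: its B-coordinates are the j-th standard unit vector, so P e_j — column j of P — equals [uj]_C.
u1 = -c1 + 0·c2, giving column 1 = (-1, 0); repeating for each j gives P = [[-1, 1], [0, 2]].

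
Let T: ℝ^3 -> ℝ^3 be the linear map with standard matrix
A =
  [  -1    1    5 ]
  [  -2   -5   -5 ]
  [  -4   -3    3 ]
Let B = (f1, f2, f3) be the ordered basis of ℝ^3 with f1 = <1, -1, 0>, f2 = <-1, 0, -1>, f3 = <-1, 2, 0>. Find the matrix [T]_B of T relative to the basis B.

[[1, -3, 2], [1, -1, 2], [2, 2, -3]]

Let P have columns f1, ..., f3. Then [T]_B = P^(-1) A P.
Here det P = 1, so P^(-1) is integer; computing A P first and then P^(-1)(A P) gives [[1, -3, 2], [1, -1, 2], [2, 2, -3]].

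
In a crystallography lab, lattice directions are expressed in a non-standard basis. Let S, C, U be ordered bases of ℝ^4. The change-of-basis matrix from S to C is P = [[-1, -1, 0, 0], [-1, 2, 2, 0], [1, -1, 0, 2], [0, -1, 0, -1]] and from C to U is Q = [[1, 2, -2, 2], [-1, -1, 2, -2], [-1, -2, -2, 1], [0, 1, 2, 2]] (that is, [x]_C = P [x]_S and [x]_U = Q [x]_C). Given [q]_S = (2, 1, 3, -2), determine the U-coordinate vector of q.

Composing the changes, [q]_U = Q P [q]_S.
Q P = [[-5, 3, 4, -6], [4, -1, -2, 6], [1, -2, -4, -5], [1, -2, 2, 2]]; applying this to (2, 1, 3, -2) gives (17, -11, -2, 2).

(17, -11, -2, 2)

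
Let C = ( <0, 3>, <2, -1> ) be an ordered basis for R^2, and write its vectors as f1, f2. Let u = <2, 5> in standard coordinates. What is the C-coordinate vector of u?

We seek scalars with c_1 f1 + c_2 f2 = u; equivalently solve M c = u where the columns of M are f1, f2.
System: 0c_1 + 2c_2 = 2, 3c_1 - c_2 = 5; solving gives c_1 = 2, c_2 = 1.
Check: 2f1 + f2 = <2, 5>.

<2, 1>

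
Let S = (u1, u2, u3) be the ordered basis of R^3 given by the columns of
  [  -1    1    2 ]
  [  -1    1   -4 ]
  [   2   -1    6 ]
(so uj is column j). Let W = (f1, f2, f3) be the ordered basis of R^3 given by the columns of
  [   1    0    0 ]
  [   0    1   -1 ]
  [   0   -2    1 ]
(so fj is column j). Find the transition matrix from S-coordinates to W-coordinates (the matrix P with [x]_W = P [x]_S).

Let M have columns uj and N have columns fj. Then for every x, N [x]_W = x = M [x]_S, so P = N^(-1) M.
Since det N = -1, N^(-1) has integer entries; multiplying gives P = [[-1, 1, 2], [-1, 0, -2], [0, -1, 2]].

[[-1, 1, 2], [-1, 0, -2], [0, -1, 2]]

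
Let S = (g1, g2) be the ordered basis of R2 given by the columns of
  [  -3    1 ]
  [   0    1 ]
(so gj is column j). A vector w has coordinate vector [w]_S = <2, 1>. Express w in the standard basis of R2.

<-5, 1>

The coordinates say w = 2g1 + g2; adding the scaled basis vectors gives <-5, 1>.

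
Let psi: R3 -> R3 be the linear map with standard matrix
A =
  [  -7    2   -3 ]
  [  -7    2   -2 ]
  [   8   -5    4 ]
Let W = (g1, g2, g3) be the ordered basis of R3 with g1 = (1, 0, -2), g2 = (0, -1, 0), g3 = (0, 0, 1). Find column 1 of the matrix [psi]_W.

(-1, 3, -2)

Column 1 of [psi]_W is the W-coordinate vector of psi(g1).
In standard coordinates psi(g1) = A g1 = (-1, -3, 0).
Converting to W: (-1, -3, 0) = -g1 + 3g2 - 2g3, so the coordinate vector is (-1, 3, -2).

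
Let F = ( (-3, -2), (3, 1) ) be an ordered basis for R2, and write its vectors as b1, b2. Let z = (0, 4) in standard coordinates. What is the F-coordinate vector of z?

We seek scalars with c_1 b1 + c_2 b2 = z; equivalently solve M c = z where the columns of M are b1, b2.
System: -3c_1 + 3c_2 = 0, -2c_1 + c_2 = 4; solving gives c_1 = -4, c_2 = -4.
Check: -4b1 - 4b2 = (0, 4).

(-4, -4)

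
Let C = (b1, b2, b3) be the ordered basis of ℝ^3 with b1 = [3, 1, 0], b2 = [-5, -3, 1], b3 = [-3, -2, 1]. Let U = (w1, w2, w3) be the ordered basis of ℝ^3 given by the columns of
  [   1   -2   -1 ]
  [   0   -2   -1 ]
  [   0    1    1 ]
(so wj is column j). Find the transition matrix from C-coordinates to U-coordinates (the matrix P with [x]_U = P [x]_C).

Column j of P is [bj]_U, since P maps C-coordinates to U-coordinates.
Expressing b1 in U: b1 = 2w1 - w2 + w3, so column 1 of P is [2, -1, 1].
Doing the same for each bj gives P = [[2, -2, -1], [-1, 2, 1], [1, -1, 0]].

[[2, -2, -1], [-1, 2, 1], [1, -1, 0]]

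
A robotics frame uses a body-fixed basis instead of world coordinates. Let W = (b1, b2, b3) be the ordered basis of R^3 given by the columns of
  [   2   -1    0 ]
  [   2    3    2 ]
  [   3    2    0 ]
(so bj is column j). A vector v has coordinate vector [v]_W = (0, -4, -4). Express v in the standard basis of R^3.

v = M [v]_W, where M has columns b1, ..., b3.
Carrying out the matrix-vector product, v = (4, -20, -8).

(4, -20, -8)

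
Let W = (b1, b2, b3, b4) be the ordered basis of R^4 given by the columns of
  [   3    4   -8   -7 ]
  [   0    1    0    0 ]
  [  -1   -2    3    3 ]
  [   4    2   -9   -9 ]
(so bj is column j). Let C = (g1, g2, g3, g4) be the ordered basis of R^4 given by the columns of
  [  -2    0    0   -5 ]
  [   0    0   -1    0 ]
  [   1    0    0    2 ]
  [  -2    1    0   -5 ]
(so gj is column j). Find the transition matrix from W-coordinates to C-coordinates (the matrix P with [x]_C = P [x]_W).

[[1, -2, -1, 1], [1, -2, -1, -2], [0, -1, 0, 0], [-1, 0, 2, 1]]

Column j of P is [bj]_C, since P maps W-coordinates to C-coordinates.
Expressing b1 in C: b1 = g1 + g2 + 0·g3 - g4, so column 1 of P is <1, 1, 0, -1>.
Doing the same for each bj gives P = [[1, -2, -1, 1], [1, -2, -1, -2], [0, -1, 0, 0], [-1, 0, 2, 1]].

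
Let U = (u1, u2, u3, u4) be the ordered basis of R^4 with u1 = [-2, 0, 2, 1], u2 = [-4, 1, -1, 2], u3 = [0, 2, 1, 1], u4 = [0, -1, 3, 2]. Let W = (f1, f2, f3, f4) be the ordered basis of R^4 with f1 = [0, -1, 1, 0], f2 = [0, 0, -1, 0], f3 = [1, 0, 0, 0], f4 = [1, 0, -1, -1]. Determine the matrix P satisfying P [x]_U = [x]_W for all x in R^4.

Let M have columns uj and N have columns fj. Then for every x, N [x]_W = x = M [x]_U, so P = N^(-1) M.
Since det N = -1, N^(-1) has integer entries; multiplying gives P = [[0, -1, -2, 1], [-1, 2, -2, 0], [-1, -2, 1, 2], [-1, -2, -1, -2]].

[[0, -1, -2, 1], [-1, 2, -2, 0], [-1, -2, 1, 2], [-1, -2, -1, -2]]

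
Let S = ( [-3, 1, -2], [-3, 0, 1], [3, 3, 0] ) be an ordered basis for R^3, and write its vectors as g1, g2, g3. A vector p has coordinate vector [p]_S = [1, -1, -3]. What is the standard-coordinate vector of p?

The coordinates say p = g1 - g2 - 3g3; adding the scaled basis vectors gives [-9, -8, -3].

[-9, -8, -3]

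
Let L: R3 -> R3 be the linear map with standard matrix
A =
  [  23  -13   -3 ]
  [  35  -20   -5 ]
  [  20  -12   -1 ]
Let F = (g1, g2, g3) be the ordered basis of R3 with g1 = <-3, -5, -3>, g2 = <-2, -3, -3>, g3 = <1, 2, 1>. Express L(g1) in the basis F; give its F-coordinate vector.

<-2, 2, 3>

Column 1 of [L]_F is the F-coordinate vector of L(g1).
In standard coordinates L(g1) = A g1 = <5, 10, 3>.
Converting to F: <5, 10, 3> = -2g1 + 2g2 + 3g3, so the coordinate vector is <-2, 2, 3>.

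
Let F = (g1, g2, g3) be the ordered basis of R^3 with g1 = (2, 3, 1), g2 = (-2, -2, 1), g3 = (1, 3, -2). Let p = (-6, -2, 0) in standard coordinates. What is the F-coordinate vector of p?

We seek scalars with c_1 g1 + ... + c_3 g3 = p; equivalently solve M c = p where the columns of M are g1, ..., g3.
Solving this 3x3 system gives c = (0, 4, 2).
Check: 0·g1 + 4g2 + 2g3 = (-6, -2, 0).

(0, 4, 2)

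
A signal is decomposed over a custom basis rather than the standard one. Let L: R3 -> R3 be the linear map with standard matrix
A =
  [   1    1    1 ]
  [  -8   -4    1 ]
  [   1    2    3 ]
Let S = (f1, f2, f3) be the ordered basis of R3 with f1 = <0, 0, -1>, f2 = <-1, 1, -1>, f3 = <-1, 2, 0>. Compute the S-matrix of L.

[[0, 3, -1], [3, -1, -2], [-2, 2, 1]]

The j-th column of [L]_S is [L(fj)]_S.
L(f1) = A f1 = <-1, -1, -3> = 0·f1 + 3f2 - 2f3, so column 1 is <0, 3, -2>.
Repeating for f2, f3 and assembling the columns gives [[0, 3, -1], [3, -1, -2], [-2, 2, 1]].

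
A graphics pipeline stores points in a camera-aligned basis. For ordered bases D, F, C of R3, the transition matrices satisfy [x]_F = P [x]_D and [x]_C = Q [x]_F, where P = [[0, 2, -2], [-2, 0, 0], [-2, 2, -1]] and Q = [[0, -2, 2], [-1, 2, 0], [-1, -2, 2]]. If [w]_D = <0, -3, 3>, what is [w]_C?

<-18, 12, -6>

Apply P to get F-coordinates <-12, 0, -9>, then Q to get C-coordinates.
The result is [w]_C = <-18, 12, -6>.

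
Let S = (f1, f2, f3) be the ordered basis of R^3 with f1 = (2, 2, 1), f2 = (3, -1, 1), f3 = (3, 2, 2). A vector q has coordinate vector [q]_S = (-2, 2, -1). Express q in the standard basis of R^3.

(-1, -8, -2)

By definition q = -2f1 + 2f2 - f3.
Summing componentwise gives (-1, -8, -2).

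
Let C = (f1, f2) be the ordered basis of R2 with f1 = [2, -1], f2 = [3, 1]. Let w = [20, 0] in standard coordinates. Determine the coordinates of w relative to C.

[4, 4]

[w]_C is the unique c with M c = w, where M has columns f1, f2.
System: 2c_1 + 3c_2 = 20, -c_1 + c_2 = 0; solving gives c_1 = 4, c_2 = 4.
Check: 4f1 + 4f2 = [20, 0].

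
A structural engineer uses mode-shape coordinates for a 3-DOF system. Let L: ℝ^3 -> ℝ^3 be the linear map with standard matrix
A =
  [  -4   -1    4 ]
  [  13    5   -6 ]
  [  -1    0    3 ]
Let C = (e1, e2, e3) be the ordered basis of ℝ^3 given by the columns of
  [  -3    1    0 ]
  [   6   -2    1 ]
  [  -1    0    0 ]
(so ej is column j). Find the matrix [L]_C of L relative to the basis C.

[[0, 1, 0], [2, 1, -1], [1, -1, 3]]

The j-th column of [L]_C is [L(ej)]_C.
L(e1) = A e1 = [2, -3, 0] = 0·e1 + 2e2 + e3, so column 1 is [0, 2, 1].
Repeating for e2, e3 and assembling the columns gives [[0, 1, 0], [2, 1, -1], [1, -1, 3]].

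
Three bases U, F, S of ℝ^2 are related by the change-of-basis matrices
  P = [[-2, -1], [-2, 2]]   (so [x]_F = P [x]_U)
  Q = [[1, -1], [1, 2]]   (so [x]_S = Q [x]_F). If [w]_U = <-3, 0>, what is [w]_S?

First [w]_F = P [w]_U = <6, 6>.
Then [w]_S = Q [w]_F = <0, 18>.

<0, 18>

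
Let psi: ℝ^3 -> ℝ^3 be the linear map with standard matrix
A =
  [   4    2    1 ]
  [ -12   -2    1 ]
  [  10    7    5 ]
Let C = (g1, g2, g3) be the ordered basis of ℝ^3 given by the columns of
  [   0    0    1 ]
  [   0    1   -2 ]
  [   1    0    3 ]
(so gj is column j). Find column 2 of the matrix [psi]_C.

(1, 2, 2)

Column 2 of [psi]_C is the C-coordinate vector of psi(g2).
In standard coordinates psi(g2) = A g2 = (2, -2, 7).
Converting to C: (2, -2, 7) = g1 + 2g2 + 2g3, so the coordinate vector is (1, 2, 2).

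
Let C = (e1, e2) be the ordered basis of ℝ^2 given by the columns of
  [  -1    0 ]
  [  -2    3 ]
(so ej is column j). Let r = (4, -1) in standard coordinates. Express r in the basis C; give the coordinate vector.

(-4, -3)

We seek scalars with c_1 e1 + c_2 e2 = r; equivalently solve M c = r where the columns of M are e1, e2.
System: -c_1 + 0c_2 = 4, -2c_1 + 3c_2 = -1; solving gives c_1 = -4, c_2 = -3.
Check: -4e1 - 3e2 = (4, -1).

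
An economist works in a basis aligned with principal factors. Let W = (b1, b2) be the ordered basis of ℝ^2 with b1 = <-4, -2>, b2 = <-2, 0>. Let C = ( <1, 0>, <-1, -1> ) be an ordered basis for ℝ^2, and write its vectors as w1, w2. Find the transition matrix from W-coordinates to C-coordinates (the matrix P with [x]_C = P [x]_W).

Let M have columns bj and N have columns wj. Then for every x, N [x]_C = x = M [x]_W, so P = N^(-1) M.
Since det N = -1, N^(-1) has integer entries; multiplying gives P = [[-2, -2], [2, 0]].

[[-2, -2], [2, 0]]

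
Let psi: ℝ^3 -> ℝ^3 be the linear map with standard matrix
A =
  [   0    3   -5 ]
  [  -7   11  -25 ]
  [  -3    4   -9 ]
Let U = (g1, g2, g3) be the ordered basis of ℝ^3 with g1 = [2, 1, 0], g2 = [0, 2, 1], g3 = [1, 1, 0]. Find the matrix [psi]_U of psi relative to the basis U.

[[2, 2, 1], [-2, -1, 1], [-1, -3, 1]]

With P the matrix whose columns are g1, ..., g3, [psi]_U = P^(-1) A P.
Column by column: psi(g1) = A g1 = [3, -3, -2]; its U-coordinates [2, -2, -1] give column 1.
Continuing for each basis vector yields [psi]_U = [[2, 2, 1], [-2, -1, 1], [-1, -3, 1]].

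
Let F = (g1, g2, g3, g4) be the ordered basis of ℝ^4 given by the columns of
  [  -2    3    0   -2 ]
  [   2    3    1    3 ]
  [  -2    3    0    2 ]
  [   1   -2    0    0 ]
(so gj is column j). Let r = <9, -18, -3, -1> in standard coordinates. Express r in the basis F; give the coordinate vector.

Write r = c_1 g1 + ... + c_4 g4 and solve for the c_i.
Solving this 4x4 system gives c = (-3, -1, 0, -3).
Check: -3g1 - g2 + 0·g3 - 3g4 = <9, -18, -3, -1>.

<-3, -1, 0, -3>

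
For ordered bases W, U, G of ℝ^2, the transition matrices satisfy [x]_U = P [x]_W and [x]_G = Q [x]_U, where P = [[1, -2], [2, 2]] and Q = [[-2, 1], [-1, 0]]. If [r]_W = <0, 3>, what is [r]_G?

<18, 6>

First [r]_U = P [r]_W = <-6, 6>.
Then [r]_G = Q [r]_U = <18, 6>.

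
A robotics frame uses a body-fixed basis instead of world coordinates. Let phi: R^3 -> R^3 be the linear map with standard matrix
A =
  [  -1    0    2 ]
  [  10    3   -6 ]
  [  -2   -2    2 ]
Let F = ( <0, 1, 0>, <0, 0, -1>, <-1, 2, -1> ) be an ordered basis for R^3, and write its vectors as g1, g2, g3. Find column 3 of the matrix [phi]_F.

Compute phi(g3) = A g3 = <-1, 2, -4> in standard coordinates.
Then write this in F-coordinates: solve for y in y_1 g1 + ... + y_3 g3 = <-1, 2, -4>.
This gives y = <0, 3, 1>, which is column 3 of [phi]_F.

<0, 3, 1>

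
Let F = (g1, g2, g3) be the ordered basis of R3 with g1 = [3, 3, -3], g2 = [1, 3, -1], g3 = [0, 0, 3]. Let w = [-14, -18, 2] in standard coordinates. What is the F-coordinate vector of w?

[-4, -2, -4]

We seek scalars with c_1 g1 + ... + c_3 g3 = w; equivalently solve M c = w where the columns of M are g1, ..., g3.
Gaussian elimination on [M | w] yields c = (-4, -2, -4).
Check: -4g1 - 2g2 - 4g3 = [-14, -18, 2].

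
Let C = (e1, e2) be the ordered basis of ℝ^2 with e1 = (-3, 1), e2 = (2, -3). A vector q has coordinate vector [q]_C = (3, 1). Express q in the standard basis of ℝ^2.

By definition q = 3e1 + e2.
Summing componentwise gives (-7, 0).

(-7, 0)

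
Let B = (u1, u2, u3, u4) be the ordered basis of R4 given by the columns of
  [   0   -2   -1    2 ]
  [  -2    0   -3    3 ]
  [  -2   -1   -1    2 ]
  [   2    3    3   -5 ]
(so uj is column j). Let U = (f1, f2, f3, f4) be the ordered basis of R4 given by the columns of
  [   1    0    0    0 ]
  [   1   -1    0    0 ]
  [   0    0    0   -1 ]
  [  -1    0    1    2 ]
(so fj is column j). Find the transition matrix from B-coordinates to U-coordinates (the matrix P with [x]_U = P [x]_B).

[[0, -2, -1, 2], [2, -2, 2, -1], [-2, -1, 0, 1], [2, 1, 1, -2]]

Take x = uj: its B-coordinates are the j-th standard unit vector, so P e_j — column j of P — equals [uj]_U.
u1 = 0·f1 + 2f2 - 2f3 + 2f4, giving column 1 = (0, 2, -2, 2); repeating for each j gives P = [[0, -2, -1, 2], [2, -2, 2, -1], [-2, -1, 0, 1], [2, 1, 1, -2]].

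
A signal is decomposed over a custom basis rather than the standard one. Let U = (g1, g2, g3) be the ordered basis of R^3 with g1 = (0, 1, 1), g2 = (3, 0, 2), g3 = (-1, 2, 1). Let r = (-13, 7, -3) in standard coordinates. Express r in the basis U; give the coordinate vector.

(-1, -3, 4)

Write r = c_1 g1 + ... + c_3 g3 and solve for the c_i.
Row-reducing the augmented matrix [M | r] gives c = (-1, -3, 4).
Check: -g1 - 3g2 + 4g3 = (-13, 7, -3).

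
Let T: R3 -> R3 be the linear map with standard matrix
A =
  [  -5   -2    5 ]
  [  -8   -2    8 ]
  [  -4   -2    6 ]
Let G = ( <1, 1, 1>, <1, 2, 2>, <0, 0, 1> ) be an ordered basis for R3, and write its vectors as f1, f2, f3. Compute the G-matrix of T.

[[-2, -2, 2], [0, 3, 3], [2, 0, -2]]

Let P have columns f1, ..., f3. Then [T]_G = P^(-1) A P.
Here det P = 1, so P^(-1) is integer; computing A P first and then P^(-1)(A P) gives [[-2, -2, 2], [0, 3, 3], [2, 0, -2]].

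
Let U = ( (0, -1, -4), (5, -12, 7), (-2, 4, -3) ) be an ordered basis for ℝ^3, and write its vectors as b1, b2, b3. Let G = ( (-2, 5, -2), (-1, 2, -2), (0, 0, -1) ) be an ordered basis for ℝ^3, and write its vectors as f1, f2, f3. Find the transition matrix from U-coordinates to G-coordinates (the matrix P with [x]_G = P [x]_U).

Column j of P is [bj]_G, since P maps U-coordinates to G-coordinates.
Expressing b1 in G: b1 = -f1 + 2f2 + 2f3, so column 1 of P is (-1, 2, 2).
Doing the same for each bj gives P = [[-1, -2, 0], [2, -1, 2], [2, -1, -1]].

[[-1, -2, 0], [2, -1, 2], [2, -1, -1]]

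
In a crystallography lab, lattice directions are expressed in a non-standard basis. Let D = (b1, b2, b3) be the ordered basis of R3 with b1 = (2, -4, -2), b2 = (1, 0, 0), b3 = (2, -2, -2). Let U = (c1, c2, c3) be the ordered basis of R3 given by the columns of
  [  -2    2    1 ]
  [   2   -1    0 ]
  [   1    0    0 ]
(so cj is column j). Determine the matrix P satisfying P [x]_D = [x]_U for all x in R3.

[[-2, 0, -2], [0, 0, -2], [-2, 1, 2]]

Let M have columns bj and N have columns cj. Then for every x, N [x]_U = x = M [x]_D, so P = N^(-1) M.
Since det N = 1, N^(-1) has integer entries; multiplying gives P = [[-2, 0, -2], [0, 0, -2], [-2, 1, 2]].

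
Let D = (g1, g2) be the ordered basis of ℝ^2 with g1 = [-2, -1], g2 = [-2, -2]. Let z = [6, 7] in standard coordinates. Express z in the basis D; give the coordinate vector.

We seek scalars with c_1 g1 + c_2 g2 = z; equivalently solve M c = z where the columns of M are g1, g2.
System: -2c_1 - 2c_2 = 6, -c_1 - 2c_2 = 7; solving gives c_1 = 1, c_2 = -4.
Check: g1 - 4g2 = [6, 7].

[1, -4]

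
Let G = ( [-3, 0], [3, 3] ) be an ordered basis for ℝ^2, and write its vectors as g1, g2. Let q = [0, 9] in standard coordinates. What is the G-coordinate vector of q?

[3, 3]

[q]_G is the unique c with M c = q, where M has columns g1, g2.
System: -3c_1 + 3c_2 = 0, 0c_1 + 3c_2 = 9; solving gives c_1 = 3, c_2 = 3.
Check: 3g1 + 3g2 = [0, 9].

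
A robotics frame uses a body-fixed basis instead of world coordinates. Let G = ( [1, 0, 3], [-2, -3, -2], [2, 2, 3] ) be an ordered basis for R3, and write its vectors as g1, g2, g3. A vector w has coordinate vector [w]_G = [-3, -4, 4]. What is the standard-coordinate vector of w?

w = M [w]_G, where M has columns g1, ..., g3.
Carrying out the matrix-vector product, w = [13, 20, 11].

[13, 20, 11]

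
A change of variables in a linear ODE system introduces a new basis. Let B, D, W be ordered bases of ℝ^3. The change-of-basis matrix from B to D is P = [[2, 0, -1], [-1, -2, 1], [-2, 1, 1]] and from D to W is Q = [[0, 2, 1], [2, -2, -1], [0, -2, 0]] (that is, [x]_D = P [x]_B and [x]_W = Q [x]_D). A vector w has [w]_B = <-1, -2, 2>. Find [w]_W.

<16, -24, -14>

First [w]_D = P [w]_B = <-4, 7, 2>.
Then [w]_W = Q [w]_D = <16, -24, -14>.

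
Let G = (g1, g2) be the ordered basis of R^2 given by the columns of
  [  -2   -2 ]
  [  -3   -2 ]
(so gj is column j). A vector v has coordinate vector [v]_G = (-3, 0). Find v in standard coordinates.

The coordinates say v = -3g1 + 0·g2; adding the scaled basis vectors gives (6, 9).

(6, 9)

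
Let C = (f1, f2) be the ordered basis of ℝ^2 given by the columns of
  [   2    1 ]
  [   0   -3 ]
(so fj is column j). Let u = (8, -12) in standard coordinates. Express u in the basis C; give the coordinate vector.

We seek scalars with c_1 f1 + c_2 f2 = u; equivalently solve M c = u where the columns of M are f1, f2.
System: 2c_1 + c_2 = 8, 0c_1 - 3c_2 = -12; solving gives c_1 = 2, c_2 = 4.
Check: 2f1 + 4f2 = (8, -12).

(2, 4)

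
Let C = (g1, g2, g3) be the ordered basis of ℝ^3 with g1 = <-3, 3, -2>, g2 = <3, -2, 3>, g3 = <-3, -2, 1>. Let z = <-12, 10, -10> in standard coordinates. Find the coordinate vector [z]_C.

<2, -2, 0>

We seek scalars with c_1 g1 + ... + c_3 g3 = z; equivalently solve M c = z where the columns of M are g1, ..., g3.
Row-reducing the augmented matrix [M | z] gives c = (2, -2, 0).
Check: 2g1 - 2g2 + 0·g3 = <-12, 10, -10>.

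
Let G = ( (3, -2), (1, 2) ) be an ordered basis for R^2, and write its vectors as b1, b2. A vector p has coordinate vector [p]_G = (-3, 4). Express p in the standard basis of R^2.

(-5, 14)

p = M [p]_G, where M has columns b1, b2.
Carrying out the matrix-vector product, p = (-5, 14).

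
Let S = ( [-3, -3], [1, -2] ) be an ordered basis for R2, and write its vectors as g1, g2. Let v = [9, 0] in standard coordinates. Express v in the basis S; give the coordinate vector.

[v]_S is the unique c with M c = v, where M has columns g1, g2.
System: -3c_1 + c_2 = 9, -3c_1 - 2c_2 = 0; solving gives c_1 = -2, c_2 = 3.
Check: -2g1 + 3g2 = [9, 0].

[-2, 3]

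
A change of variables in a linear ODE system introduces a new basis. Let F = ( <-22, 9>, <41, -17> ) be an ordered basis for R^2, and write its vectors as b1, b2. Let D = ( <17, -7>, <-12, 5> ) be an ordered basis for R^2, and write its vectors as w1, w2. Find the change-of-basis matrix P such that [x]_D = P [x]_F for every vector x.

Take x = bj: its F-coordinates are the j-th standard unit vector, so P e_j — column j of P — equals [bj]_D.
b1 = -2w1 - w2, giving column 1 = <-2, -1>; repeating for each j gives P = [[-2, 1], [-1, -2]].

[[-2, 1], [-1, -2]]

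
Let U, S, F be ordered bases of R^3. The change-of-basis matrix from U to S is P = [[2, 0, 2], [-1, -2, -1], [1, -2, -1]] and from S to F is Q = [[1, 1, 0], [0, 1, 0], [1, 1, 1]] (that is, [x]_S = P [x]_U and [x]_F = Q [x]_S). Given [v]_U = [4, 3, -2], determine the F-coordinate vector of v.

[-4, -8, -4]

Apply P to get S-coordinates [4, -8, 0], then Q to get F-coordinates.
The result is [v]_F = [-4, -8, -4].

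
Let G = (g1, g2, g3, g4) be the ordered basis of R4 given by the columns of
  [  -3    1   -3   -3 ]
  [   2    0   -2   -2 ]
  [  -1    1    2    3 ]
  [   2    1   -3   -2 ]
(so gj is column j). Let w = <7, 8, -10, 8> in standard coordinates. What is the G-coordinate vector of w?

[w]_G is the unique c with M c = w, where M has columns g1, ..., g4.
Gaussian elimination on [M | w] yields c = (1, 1, 1, -4).
Check: g1 + g2 + g3 - 4g4 = <7, 8, -10, 8>.

<1, 1, 1, -4>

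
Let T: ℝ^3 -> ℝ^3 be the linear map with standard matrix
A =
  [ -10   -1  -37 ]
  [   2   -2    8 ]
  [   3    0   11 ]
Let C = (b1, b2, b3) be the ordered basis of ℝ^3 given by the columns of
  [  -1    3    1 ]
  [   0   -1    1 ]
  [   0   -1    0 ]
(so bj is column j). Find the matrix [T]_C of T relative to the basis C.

With P the matrix whose columns are b1, ..., b3, [T]_C = P^(-1) A P.
Column by column: T(b1) = A b1 = <10, -2, -3>; its C-coordinates <0, 3, 1> give column 1.
Continuing for each basis vector yields [T]_C = [[0, 0, -1], [3, 2, -3], [1, 2, -3]].

[[0, 0, -1], [3, 2, -3], [1, 2, -3]]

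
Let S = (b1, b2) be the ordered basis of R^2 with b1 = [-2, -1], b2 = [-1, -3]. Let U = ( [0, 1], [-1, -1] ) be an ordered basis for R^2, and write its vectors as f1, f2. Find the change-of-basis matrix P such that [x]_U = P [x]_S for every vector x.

[[1, -2], [2, 1]]

Let M have columns bj and N have columns fj. Then for every x, N [x]_U = x = M [x]_S, so P = N^(-1) M.
Since det N = 1, N^(-1) has integer entries; multiplying gives P = [[1, -2], [2, 1]].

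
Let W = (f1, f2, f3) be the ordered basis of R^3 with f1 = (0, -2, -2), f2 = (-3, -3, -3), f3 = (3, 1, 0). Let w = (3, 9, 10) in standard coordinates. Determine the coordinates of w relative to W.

(-2, -2, -1)

Write w = c_1 f1 + ... + c_3 f3 and solve for the c_i.
Row-reducing the augmented matrix [M | w] gives c = (-2, -2, -1).
Check: -2f1 - 2f2 - f3 = (3, 9, 10).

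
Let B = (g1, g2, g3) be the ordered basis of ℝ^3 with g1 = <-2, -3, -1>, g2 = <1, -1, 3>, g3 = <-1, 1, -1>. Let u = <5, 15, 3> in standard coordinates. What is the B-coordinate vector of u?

<-4, 1, 4>

We seek scalars with c_1 g1 + ... + c_3 g3 = u; equivalently solve M c = u where the columns of M are g1, ..., g3.
Solving this 3x3 system gives c = (-4, 1, 4).
Check: -4g1 + g2 + 4g3 = <5, 15, 3>.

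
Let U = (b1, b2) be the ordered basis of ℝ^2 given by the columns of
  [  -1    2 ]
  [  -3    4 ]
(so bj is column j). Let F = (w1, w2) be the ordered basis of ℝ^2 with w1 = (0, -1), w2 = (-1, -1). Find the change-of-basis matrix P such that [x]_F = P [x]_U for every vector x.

[[2, -2], [1, -2]]

Take x = bj: its U-coordinates are the j-th standard unit vector, so P e_j — column j of P — equals [bj]_F.
b1 = 2w1 + w2, giving column 1 = (2, 1); repeating for each j gives P = [[2, -2], [1, -2]].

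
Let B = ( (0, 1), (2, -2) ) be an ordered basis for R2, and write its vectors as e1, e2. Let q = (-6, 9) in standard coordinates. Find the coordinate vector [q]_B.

We seek scalars with c_1 e1 + c_2 e2 = q; equivalently solve M c = q where the columns of M are e1, e2.
System: 0c_1 + 2c_2 = -6, c_1 - 2c_2 = 9; solving gives c_1 = 3, c_2 = -3.
Check: 3e1 - 3e2 = (-6, 9).

(3, -3)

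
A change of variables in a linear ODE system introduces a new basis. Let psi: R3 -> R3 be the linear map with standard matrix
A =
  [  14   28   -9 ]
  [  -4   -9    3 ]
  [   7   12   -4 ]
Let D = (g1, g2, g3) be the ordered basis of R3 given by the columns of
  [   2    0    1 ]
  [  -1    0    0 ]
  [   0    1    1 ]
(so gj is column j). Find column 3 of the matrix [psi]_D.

Compute psi(g3) = A g3 = <5, -1, 3> in standard coordinates.
Then write this in D-coordinates: solve for y in y_1 g1 + ... + y_3 g3 = <5, -1, 3>.
This gives y = <1, 0, 3>, which is column 3 of [psi]_D.

<1, 0, 3>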